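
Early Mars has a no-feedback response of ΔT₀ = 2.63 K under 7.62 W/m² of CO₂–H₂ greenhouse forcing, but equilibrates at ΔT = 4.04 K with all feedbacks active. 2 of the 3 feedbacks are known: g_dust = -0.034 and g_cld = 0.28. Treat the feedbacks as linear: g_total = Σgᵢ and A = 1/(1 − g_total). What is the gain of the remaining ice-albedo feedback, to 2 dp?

Amplification A = ΔT/ΔT₀ = 4.04/2.63 = 1.536.
Total gain g = 1 − 1/A = 1 − 1/1.536 = 0.349.
Known gains sum to -0.034 + 0.28 = 0.246.
g_ice = 0.349 − 0.246 = 0.10.

0.10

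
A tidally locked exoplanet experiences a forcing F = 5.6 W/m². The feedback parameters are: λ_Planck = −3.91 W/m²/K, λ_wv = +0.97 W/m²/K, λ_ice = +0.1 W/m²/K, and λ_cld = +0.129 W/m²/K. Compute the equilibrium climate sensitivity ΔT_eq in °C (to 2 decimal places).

Net feedback parameter λ = (−3.91) + (+0.97) + (+0.1) + (+0.129) = -2.711 W/m²/K.
ΔT = −F/λ = −5.6/(-2.711) = 2.07 °C.

2.07 °C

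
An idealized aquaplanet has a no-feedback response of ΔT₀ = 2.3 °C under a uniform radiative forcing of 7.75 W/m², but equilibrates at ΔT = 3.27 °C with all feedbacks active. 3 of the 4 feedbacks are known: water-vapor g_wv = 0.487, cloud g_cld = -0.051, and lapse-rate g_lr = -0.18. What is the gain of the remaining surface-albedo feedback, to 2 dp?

0.04

Amplification A = ΔT/ΔT₀ = 3.27/2.3 = 1.422.
Total gain g = 1 − 1/A = 1 − 1/1.422 = 0.2968.
Known gains sum to 0.487 − 0.051 − 0.18 = 0.256.
g_alb = 0.2968 − 0.256 = 0.04.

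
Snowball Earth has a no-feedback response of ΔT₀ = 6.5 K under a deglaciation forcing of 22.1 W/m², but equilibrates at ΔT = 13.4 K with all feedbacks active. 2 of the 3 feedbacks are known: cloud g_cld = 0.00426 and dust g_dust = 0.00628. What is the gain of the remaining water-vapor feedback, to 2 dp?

0.50

Amplification A = ΔT/ΔT₀ = 13.4/6.5 = 2.062.
Total gain g = 1 − 1/A = 1 − 1/2.062 = 0.515.
Known gains sum to 0.00426 + 0.00628 = 0.01054.
g_wv = 0.515 − 0.01054 = 0.50.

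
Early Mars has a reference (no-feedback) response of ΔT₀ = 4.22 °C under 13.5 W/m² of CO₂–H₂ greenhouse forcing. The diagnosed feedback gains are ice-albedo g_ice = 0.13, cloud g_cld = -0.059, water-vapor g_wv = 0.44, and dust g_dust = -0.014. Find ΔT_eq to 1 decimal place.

8.4 °C

Total gain g = 0.13 − 0.059 + 0.44 − 0.014 = 0.497.
Amplification A = 1/(1 − 0.497) = 1.988.
ΔT = 4.22 × 1.988 = 8.4 °C.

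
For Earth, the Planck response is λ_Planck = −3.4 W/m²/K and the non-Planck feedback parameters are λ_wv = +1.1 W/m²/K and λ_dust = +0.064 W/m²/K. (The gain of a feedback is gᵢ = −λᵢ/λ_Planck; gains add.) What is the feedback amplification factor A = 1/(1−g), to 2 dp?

Convert to gains: g_wv = 1.1/3.4 = 0.3235; g_dust = 0.064/3.4 = 0.01882.
Total gain g = 0.34232.
A = 1/(1 − 0.34232) = 1.52.

1.52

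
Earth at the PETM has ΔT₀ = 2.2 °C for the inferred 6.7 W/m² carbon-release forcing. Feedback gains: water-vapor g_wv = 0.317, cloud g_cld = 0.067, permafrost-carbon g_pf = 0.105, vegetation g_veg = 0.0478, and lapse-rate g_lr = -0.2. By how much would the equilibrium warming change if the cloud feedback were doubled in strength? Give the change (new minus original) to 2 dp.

Original: g = 0.3368, ΔT = 2.2/(1−0.3368) = 3.3172 °C.
With doubled cloud: g' = 0.4038, ΔT' = 2.2/(1−0.4038) = 3.6900 °C.
Change = 3.6900 − 3.3172 = 0.37 °C.

0.37 °C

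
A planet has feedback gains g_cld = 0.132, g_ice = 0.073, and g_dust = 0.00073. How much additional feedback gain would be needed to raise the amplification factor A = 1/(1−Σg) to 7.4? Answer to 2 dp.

Current total gain = 0.20573.
Target gain for A = 7.4: g* = 1 − 1/7.4 = 0.8649.
Additional gain needed = 0.8649 − 0.20573 = 0.66.

0.66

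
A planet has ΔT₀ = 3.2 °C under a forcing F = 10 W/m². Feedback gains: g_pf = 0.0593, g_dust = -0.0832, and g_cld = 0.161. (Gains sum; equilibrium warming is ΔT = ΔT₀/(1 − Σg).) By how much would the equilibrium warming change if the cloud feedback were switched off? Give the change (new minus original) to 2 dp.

Original: g = 0.1371, ΔT = 3.2/(1−0.1371) = 3.7084 °C.
Without cloud: g' = -0.0239, ΔT' = 3.2/(1+0.0239) = 3.1253 °C.
Change = 3.1253 − 3.7084 = -0.58 °C.

-0.58 °C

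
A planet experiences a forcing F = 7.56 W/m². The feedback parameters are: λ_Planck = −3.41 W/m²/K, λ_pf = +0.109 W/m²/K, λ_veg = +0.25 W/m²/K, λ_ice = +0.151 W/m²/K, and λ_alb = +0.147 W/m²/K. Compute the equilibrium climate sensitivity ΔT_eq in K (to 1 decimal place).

Net feedback parameter λ = (−3.41) + (+0.109) + (+0.25) + (+0.151) + (+0.147) = -2.753 W/m²/K.
ΔT = −F/λ = −7.56/(-2.753) = 2.7 K.

2.7 K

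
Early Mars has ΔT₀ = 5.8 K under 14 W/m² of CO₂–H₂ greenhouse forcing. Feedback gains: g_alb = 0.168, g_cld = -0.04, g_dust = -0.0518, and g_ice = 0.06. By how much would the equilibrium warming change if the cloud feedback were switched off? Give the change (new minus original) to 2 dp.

Original: g = 0.1362, ΔT = 5.8/(1−0.1362) = 6.7145 K.
Without cloud: g' = 0.1762, ΔT' = 5.8/(1−0.1762) = 7.0405 K.
Change = 7.0405 − 6.7145 = 0.33 K.

0.33 K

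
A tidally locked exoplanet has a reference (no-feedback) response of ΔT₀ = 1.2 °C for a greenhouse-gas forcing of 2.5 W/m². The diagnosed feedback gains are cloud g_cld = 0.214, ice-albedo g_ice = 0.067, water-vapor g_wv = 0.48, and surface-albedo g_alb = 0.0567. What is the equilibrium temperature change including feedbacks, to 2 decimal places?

Total gain g = 0.214 + 0.067 + 0.48 + 0.0567 = 0.8177.
Amplification A = 1/(1 − 0.8177) = 5.485.
ΔT = 1.2 × 5.485 = 6.58 °C.

6.58 °C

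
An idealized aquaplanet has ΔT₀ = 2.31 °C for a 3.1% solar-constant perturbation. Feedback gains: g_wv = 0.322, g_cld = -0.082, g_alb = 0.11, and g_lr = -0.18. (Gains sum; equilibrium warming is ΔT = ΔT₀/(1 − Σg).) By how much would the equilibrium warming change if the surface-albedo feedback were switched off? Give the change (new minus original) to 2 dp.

-0.33 °C

Original: g = 0.17, ΔT = 2.31/(1−0.17) = 2.7831 °C.
Without surface-albedo: g' = 0.06, ΔT' = 2.31/(1−0.06) = 2.4574 °C.
Change = 2.4574 − 2.7831 = -0.33 °C.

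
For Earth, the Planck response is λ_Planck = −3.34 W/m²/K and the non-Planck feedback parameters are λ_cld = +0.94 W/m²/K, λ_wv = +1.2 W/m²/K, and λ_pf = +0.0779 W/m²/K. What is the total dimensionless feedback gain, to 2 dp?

Convert to gains: g_cld = 0.94/3.34 = 0.2814; g_wv = 1.2/3.34 = 0.3593; g_pf = 0.0779/3.34 = 0.02332.
Total gain g = 0.66402.

0.66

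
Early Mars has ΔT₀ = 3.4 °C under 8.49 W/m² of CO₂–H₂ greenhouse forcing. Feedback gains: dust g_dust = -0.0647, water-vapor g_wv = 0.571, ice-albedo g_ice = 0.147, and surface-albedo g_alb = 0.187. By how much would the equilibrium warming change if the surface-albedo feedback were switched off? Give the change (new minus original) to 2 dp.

Original: g = 0.8403, ΔT = 3.4/(1−0.8403) = 21.2899 °C.
Without surface-albedo: g' = 0.6533, ΔT' = 3.4/(1−0.6533) = 9.8067 °C.
Change = 9.8067 − 21.2899 = -11.48 °C.

-11.48 °C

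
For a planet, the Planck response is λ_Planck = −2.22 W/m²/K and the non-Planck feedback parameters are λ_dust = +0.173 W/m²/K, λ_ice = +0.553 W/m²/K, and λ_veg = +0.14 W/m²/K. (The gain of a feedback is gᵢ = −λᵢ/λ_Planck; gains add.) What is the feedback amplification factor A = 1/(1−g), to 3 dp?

Convert to gains: g_dust = 0.173/2.22 = 0.07793; g_ice = 0.553/2.22 = 0.2491; g_veg = 0.14/2.22 = 0.06306.
Total gain g = 0.39009.
A = 1/(1 − 0.39009) = 1.640.

1.640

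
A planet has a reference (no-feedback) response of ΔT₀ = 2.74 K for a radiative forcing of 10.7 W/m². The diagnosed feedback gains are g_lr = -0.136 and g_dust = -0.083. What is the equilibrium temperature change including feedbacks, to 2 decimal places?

2.25 K

Total gain g = -0.136 − 0.083 = -0.219.
Amplification A = 1/(1 + 0.219) = 0.8203.
ΔT = 2.74 × 0.8203 = 2.25 K.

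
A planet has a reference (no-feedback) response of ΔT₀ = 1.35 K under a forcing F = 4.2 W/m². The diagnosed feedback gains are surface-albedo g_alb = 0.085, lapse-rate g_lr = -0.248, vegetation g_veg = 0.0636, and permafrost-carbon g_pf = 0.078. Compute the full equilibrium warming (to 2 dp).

1.32 K

Total gain g = 0.085 − 0.248 + 0.0636 + 0.078 = -0.0214.
Amplification A = 1/(1 + 0.0214) = 0.979.
ΔT = 1.35 × 0.979 = 1.32 K.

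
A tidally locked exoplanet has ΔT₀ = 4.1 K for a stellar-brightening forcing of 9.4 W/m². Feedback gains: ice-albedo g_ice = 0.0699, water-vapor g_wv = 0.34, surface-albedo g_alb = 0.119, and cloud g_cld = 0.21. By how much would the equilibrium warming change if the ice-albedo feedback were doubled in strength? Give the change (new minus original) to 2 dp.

5.74 K

Original: g = 0.7389, ΔT = 4.1/(1−0.7389) = 15.7028 K.
With doubled ice-albedo: g' = 0.8088, ΔT' = 4.1/(1−0.8088) = 21.4435 K.
Change = 21.4435 − 15.7028 = 5.74 K.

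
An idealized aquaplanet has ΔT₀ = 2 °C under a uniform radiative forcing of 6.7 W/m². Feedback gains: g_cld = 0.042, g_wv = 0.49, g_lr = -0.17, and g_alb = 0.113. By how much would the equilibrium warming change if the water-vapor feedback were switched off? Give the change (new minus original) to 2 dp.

-1.84 °C

Original: g = 0.475, ΔT = 2/(1−0.475) = 3.8095 °C.
Without water-vapor: g' = -0.015, ΔT' = 2/(1+0.015) = 1.9704 °C.
Change = 1.9704 − 3.8095 = -1.84 °C.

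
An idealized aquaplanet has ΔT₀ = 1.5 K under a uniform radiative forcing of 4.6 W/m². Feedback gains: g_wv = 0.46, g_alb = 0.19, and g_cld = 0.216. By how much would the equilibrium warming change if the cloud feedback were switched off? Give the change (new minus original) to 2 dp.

Original: g = 0.866, ΔT = 1.5/(1−0.866) = 11.1940 K.
Without cloud: g' = 0.65, ΔT' = 1.5/(1−0.65) = 4.2857 K.
Change = 4.2857 − 11.1940 = -6.91 K.

-6.91 K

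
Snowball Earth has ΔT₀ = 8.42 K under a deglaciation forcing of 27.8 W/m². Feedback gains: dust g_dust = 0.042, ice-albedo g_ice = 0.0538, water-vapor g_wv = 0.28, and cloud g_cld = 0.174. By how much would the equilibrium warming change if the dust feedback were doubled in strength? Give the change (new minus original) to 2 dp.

Original: g = 0.5498, ΔT = 8.42/(1−0.5498) = 18.7028 K.
With doubled dust: g' = 0.5918, ΔT' = 8.42/(1−0.5918) = 20.6271 K.
Change = 20.6271 − 18.7028 = 1.92 K.

1.92 K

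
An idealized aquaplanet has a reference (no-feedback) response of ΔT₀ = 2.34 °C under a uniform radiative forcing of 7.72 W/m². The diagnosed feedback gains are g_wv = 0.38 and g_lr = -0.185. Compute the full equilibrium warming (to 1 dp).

Total gain g = 0.38 − 0.185 = 0.195.
Amplification A = 1/(1 − 0.195) = 1.242.
ΔT = 2.34 × 1.242 = 2.9 °C.

2.9 °C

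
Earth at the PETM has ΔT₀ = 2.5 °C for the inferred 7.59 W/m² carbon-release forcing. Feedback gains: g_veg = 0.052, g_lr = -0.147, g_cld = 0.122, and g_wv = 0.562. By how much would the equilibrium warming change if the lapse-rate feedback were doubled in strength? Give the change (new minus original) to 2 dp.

Original: g = 0.589, ΔT = 2.5/(1−0.589) = 6.0827 °C.
With doubled lapse-rate: g' = 0.442, ΔT' = 2.5/(1−0.442) = 4.4803 °C.
Change = 4.4803 − 6.0827 = -1.60 °C.

-1.60 °C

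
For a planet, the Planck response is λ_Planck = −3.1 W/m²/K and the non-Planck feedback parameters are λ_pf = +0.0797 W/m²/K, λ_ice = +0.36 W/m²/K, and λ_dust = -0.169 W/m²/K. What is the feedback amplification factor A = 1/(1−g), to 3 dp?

Convert to gains: g_pf = 0.0797/3.1 = 0.02571; g_ice = 0.36/3.1 = 0.1161; g_dust = -0.169/3.1 = -0.05452.
Total gain g = 0.08729.
A = 1/(1 − 0.08729) = 1.096.

1.096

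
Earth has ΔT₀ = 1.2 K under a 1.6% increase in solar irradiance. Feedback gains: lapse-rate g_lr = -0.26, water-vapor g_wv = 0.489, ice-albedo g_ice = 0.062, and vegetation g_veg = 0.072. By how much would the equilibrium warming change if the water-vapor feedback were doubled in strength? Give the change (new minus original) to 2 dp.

6.22 K

Original: g = 0.363, ΔT = 1.2/(1−0.363) = 1.8838 K.
With doubled water-vapor: g' = 0.852, ΔT' = 1.2/(1−0.852) = 8.1081 K.
Change = 8.1081 − 1.8838 = 6.22 K.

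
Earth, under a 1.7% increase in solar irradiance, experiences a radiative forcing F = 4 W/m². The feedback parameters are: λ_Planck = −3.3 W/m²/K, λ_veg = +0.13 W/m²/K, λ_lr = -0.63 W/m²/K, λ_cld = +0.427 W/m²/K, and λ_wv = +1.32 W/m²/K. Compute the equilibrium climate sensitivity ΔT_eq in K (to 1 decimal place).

Net feedback parameter λ = (−3.3) + (+0.13) + (-0.63) + (+0.427) + (+1.32) = -2.053 W/m²/K.
ΔT = −F/λ = −4/(-2.053) = 1.9 K.

1.9 K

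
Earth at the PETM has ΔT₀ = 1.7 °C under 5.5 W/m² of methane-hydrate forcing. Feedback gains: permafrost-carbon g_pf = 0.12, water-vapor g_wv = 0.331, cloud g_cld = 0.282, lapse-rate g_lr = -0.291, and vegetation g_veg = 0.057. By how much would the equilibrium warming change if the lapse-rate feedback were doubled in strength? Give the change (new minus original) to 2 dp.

-1.25 °C

Original: g = 0.499, ΔT = 1.7/(1−0.499) = 3.3932 °C.
With doubled lapse-rate: g' = 0.208, ΔT' = 1.7/(1−0.208) = 2.1465 °C.
Change = 2.1465 − 3.3932 = -1.25 °C.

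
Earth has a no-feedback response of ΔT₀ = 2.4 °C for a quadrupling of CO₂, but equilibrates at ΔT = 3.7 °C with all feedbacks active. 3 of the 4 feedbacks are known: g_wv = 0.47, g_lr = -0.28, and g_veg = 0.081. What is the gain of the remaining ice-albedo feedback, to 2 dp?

Amplification A = ΔT/ΔT₀ = 3.7/2.4 = 1.542.
Total gain g = 1 − 1/A = 1 − 1/1.542 = 0.3515.
Known gains sum to 0.47 − 0.28 + 0.081 = 0.271.
g_ice = 0.3515 − 0.271 = 0.08.

0.08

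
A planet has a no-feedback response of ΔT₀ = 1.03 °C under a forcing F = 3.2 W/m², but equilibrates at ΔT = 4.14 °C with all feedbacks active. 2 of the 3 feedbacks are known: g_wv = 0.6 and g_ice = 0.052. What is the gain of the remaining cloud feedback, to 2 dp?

0.10

Amplification A = ΔT/ΔT₀ = 4.14/1.03 = 4.019.
Total gain g = 1 − 1/A = 1 − 1/4.019 = 0.7512.
Known gains sum to 0.6 + 0.052 = 0.652.
g_cld = 0.7512 − 0.652 = 0.10.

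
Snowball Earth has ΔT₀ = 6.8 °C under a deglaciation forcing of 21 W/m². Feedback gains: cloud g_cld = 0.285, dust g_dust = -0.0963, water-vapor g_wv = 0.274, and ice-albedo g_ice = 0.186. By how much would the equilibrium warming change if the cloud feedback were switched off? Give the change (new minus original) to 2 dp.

Original: g = 0.6487, ΔT = 6.8/(1−0.6487) = 19.3567 °C.
Without cloud: g' = 0.3637, ΔT' = 6.8/(1−0.3637) = 10.6868 °C.
Change = 10.6868 − 19.3567 = -8.67 °C.

-8.67 °C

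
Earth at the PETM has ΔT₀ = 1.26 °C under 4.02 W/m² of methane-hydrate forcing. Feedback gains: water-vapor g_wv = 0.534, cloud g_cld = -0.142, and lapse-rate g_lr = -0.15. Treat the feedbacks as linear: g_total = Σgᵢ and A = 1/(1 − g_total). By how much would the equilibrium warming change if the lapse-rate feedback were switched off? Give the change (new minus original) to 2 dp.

0.41 °C

Original: g = 0.242, ΔT = 1.26/(1−0.242) = 1.6623 °C.
Without lapse-rate: g' = 0.392, ΔT' = 1.26/(1−0.392) = 2.0724 °C.
Change = 2.0724 − 1.6623 = 0.41 °C.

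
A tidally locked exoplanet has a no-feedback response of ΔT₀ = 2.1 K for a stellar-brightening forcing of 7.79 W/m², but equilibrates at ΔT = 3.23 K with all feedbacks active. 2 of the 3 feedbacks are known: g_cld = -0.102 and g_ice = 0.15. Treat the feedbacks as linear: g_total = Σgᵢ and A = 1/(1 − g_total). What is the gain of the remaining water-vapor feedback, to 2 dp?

0.30

Amplification A = ΔT/ΔT₀ = 3.23/2.1 = 1.538.
Total gain g = 1 − 1/A = 1 − 1/1.538 = 0.3498.
Known gains sum to -0.102 + 0.15 = 0.048.
g_wv = 0.3498 − 0.048 = 0.30.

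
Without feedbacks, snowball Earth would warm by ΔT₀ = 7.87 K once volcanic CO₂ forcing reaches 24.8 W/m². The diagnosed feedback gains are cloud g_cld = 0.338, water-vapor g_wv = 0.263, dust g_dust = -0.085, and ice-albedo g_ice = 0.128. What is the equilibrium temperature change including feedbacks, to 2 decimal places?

Total gain g = 0.338 + 0.263 − 0.085 + 0.128 = 0.644.
Amplification A = 1/(1 − 0.644) = 2.809.
ΔT = 7.87 × 2.809 = 22.11 K.

22.11 K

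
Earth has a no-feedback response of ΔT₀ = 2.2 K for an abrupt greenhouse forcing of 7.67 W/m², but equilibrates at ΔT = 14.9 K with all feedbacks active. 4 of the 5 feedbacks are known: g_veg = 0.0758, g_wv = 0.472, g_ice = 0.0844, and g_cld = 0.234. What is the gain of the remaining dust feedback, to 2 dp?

Amplification A = ΔT/ΔT₀ = 14.9/2.2 = 6.773.
Total gain g = 1 − 1/A = 1 − 1/6.773 = 0.8524.
Known gains sum to 0.0758 + 0.472 + 0.0844 + 0.234 = 0.8662.
g_dust = 0.8524 − 0.8662 = -0.01.

-0.01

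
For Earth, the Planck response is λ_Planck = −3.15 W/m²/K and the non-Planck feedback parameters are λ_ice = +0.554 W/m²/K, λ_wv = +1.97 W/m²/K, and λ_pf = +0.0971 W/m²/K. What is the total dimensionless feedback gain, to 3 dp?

0.832

Convert to gains: g_ice = 0.554/3.15 = 0.1759; g_wv = 1.97/3.15 = 0.6254; g_pf = 0.0971/3.15 = 0.03083.
Total gain g = 0.83213.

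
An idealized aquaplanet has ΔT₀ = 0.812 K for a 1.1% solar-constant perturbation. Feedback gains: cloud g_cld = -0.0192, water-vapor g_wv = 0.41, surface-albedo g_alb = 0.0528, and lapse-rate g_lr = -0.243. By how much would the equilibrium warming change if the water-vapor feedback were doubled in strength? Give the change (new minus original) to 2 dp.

Original: g = 0.2006, ΔT = 0.812/(1−0.2006) = 1.0158 K.
With doubled water-vapor: g' = 0.6106, ΔT' = 0.812/(1−0.6106) = 2.0853 K.
Change = 2.0853 − 1.0158 = 1.07 K.

1.07 K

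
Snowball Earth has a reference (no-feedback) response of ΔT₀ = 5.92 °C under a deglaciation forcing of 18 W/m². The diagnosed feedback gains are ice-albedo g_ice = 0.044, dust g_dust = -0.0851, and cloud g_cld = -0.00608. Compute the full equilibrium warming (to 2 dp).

5.65 °C

Total gain g = 0.044 − 0.0851 − 0.00608 = -0.04718.
Amplification A = 1/(1 + 0.04718) = 0.9549.
ΔT = 5.92 × 0.9549 = 5.65 °C.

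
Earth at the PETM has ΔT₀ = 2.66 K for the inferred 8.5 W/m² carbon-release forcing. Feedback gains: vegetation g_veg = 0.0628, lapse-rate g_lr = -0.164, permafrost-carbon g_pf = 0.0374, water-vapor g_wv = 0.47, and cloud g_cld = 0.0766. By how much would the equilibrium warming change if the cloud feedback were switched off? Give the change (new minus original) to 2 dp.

Original: g = 0.4828, ΔT = 2.66/(1−0.4828) = 5.1431 K.
Without cloud: g' = 0.4062, ΔT' = 2.66/(1−0.4062) = 4.4796 K.
Change = 4.4796 − 5.1431 = -0.66 K.

-0.66 K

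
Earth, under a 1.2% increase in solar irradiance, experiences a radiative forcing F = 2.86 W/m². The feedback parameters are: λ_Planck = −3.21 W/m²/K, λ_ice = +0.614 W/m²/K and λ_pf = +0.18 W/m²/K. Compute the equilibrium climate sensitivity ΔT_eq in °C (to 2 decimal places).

Net feedback parameter λ = (−3.21) + (+0.614) + (+0.18) = -2.416 W/m²/K.
ΔT = −F/λ = −2.86/(-2.416) = 1.18 °C.

1.18 °C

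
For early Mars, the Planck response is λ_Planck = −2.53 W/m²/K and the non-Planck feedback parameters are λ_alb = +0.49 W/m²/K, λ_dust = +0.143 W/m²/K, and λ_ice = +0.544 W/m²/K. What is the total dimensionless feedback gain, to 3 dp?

0.465

Convert to gains: g_alb = 0.49/2.53 = 0.1937; g_dust = 0.143/2.53 = 0.05652; g_ice = 0.544/2.53 = 0.215.
Total gain g = 0.46522.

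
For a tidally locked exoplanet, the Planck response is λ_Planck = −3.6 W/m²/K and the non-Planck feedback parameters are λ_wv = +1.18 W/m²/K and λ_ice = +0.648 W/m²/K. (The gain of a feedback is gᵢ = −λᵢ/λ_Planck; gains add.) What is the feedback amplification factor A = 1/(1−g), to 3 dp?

Convert to gains: g_wv = 1.18/3.6 = 0.3278; g_ice = 0.648/3.6 = 0.18.
Total gain g = 0.5078.
A = 1/(1 − 0.5078) = 2.032.

2.032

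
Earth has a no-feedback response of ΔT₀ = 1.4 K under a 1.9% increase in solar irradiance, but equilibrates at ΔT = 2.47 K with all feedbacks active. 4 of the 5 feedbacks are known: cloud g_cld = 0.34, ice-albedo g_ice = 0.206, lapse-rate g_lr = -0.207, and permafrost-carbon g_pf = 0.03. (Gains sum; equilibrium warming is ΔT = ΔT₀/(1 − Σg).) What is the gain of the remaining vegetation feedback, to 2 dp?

Amplification A = ΔT/ΔT₀ = 2.47/1.4 = 1.764.
Total gain g = 1 − 1/A = 1 − 1/1.764 = 0.4331.
Known gains sum to 0.34 + 0.206 − 0.207 + 0.03 = 0.369.
g_veg = 0.4331 − 0.369 = 0.06.

0.06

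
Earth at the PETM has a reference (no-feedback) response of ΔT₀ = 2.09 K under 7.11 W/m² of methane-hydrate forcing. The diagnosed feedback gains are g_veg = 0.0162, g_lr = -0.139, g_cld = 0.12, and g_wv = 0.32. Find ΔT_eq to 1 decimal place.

3.1 K

Total gain g = 0.0162 − 0.139 + 0.12 + 0.32 = 0.3172.
Amplification A = 1/(1 − 0.3172) = 1.465.
ΔT = 2.09 × 1.465 = 3.1 K.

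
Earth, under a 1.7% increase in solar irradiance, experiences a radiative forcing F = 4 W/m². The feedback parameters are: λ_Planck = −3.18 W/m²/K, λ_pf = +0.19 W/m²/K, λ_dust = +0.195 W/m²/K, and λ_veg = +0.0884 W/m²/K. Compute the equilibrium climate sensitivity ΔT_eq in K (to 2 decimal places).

Net feedback parameter λ = (−3.18) + (+0.19) + (+0.195) + (+0.0884) = -2.7066 W/m²/K.
ΔT = −F/λ = −4/(-2.7066) = 1.48 K.

1.48 K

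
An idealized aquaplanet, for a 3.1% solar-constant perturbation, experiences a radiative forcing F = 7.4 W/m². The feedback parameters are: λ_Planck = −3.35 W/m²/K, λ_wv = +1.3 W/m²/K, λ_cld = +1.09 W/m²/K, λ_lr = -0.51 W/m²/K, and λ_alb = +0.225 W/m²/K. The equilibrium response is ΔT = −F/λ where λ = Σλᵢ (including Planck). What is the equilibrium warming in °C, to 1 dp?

5.9 °C

Net feedback parameter λ = (−3.35) + (+1.3) + (+1.09) + (-0.51) + (+0.225) = -1.245 W/m²/K.
ΔT = −F/λ = −7.4/(-1.245) = 5.9 °C.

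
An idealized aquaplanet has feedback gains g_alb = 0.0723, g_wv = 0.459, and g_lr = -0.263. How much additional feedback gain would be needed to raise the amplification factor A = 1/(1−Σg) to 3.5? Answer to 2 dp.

Current total gain = 0.2683.
Target gain for A = 3.5: g* = 1 − 1/3.5 = 0.7143.
Additional gain needed = 0.7143 − 0.2683 = 0.45.

0.45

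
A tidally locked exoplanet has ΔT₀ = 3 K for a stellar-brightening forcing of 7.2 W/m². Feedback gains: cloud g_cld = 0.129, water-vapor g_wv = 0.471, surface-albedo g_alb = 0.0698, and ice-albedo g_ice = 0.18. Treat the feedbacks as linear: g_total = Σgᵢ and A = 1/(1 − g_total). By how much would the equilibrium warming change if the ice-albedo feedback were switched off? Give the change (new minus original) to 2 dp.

Original: g = 0.8498, ΔT = 3/(1−0.8498) = 19.9734 K.
Without ice-albedo: g' = 0.6698, ΔT' = 3/(1−0.6698) = 9.0854 K.
Change = 9.0854 − 19.9734 = -10.89 K.

-10.89 K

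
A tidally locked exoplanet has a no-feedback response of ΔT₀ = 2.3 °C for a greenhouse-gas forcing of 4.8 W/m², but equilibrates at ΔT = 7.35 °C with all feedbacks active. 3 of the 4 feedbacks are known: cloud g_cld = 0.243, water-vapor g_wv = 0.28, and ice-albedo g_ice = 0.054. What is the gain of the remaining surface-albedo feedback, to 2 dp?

Amplification A = ΔT/ΔT₀ = 7.35/2.3 = 3.196.
Total gain g = 1 − 1/A = 1 − 1/3.196 = 0.6871.
Known gains sum to 0.243 + 0.28 + 0.054 = 0.577.
g_alb = 0.6871 − 0.577 = 0.11.

0.11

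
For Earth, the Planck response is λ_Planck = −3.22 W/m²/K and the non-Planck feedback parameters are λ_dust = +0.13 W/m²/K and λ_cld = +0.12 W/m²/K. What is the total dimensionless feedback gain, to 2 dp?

0.08

Convert to gains: g_dust = 0.13/3.22 = 0.04037; g_cld = 0.12/3.22 = 0.03727.
Total gain g = 0.07764.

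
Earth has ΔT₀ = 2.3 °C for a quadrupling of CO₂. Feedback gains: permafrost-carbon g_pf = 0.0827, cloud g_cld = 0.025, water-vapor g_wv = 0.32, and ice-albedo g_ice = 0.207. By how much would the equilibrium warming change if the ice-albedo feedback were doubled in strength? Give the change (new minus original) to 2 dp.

Original: g = 0.6347, ΔT = 2.3/(1−0.6347) = 6.2962 °C.
With doubled ice-albedo: g' = 0.8417, ΔT' = 2.3/(1−0.8417) = 14.5294 °C.
Change = 14.5294 − 6.2962 = 8.23 °C.

8.23 °C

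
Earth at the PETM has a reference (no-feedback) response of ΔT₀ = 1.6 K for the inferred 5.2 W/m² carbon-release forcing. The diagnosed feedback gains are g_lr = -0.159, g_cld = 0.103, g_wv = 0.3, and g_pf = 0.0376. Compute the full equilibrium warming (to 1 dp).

2.2 K

Total gain g = -0.159 + 0.103 + 0.3 + 0.0376 = 0.2816.
Amplification A = 1/(1 − 0.2816) = 1.392.
ΔT = 1.6 × 1.392 = 2.2 K.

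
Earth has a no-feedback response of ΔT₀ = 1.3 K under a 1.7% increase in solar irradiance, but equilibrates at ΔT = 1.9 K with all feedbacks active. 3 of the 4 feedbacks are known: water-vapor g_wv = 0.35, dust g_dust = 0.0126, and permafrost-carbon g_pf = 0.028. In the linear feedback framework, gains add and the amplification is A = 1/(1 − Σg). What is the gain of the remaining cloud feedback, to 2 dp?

Amplification A = ΔT/ΔT₀ = 1.9/1.3 = 1.462.
Total gain g = 1 − 1/A = 1 − 1/1.462 = 0.316.
Known gains sum to 0.35 + 0.0126 + 0.028 = 0.3906.
g_cld = 0.316 − 0.3906 = -0.07.

-0.07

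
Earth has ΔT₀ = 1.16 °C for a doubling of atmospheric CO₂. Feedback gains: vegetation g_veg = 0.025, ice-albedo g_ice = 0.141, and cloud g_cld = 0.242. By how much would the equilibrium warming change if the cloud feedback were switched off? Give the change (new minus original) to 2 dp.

Original: g = 0.408, ΔT = 1.16/(1−0.408) = 1.9595 °C.
Without cloud: g' = 0.166, ΔT' = 1.16/(1−0.166) = 1.3909 °C.
Change = 1.3909 − 1.9595 = -0.57 °C.

-0.57 °C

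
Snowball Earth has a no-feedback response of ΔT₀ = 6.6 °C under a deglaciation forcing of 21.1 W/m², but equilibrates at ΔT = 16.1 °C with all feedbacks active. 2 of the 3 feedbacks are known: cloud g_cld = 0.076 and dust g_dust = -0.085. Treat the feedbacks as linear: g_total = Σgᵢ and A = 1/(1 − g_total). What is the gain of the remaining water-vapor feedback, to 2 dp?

0.60

Amplification A = ΔT/ΔT₀ = 16.1/6.6 = 2.439.
Total gain g = 1 − 1/A = 1 − 1/2.439 = 0.59.
Known gains sum to 0.076 − 0.085 = -0.009.
g_wv = 0.59 + 0.009 = 0.60.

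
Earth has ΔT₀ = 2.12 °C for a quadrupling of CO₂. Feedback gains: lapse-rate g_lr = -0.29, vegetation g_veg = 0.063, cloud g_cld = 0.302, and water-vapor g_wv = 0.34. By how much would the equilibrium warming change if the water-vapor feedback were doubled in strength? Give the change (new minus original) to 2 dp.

5.03 °C

Original: g = 0.415, ΔT = 2.12/(1−0.415) = 3.6239 °C.
With doubled water-vapor: g' = 0.755, ΔT' = 2.12/(1−0.755) = 8.6531 °C.
Change = 8.6531 − 3.6239 = 5.03 °C.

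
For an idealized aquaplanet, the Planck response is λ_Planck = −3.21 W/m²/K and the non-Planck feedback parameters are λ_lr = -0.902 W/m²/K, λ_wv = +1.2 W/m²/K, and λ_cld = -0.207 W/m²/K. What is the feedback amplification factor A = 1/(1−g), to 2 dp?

1.03

Convert to gains: g_lr = -0.902/3.21 = -0.281; g_wv = 1.2/3.21 = 0.3738; g_cld = -0.207/3.21 = -0.06449.
Total gain g = 0.02831.
A = 1/(1 − 0.02831) = 1.03.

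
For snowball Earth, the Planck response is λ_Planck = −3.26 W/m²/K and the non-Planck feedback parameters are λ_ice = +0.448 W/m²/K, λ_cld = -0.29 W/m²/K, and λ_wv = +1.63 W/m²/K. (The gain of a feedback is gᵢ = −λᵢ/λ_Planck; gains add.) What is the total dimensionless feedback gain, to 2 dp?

Convert to gains: g_ice = 0.448/3.26 = 0.1374; g_cld = -0.29/3.26 = -0.08896; g_wv = 1.63/3.26 = 0.5.
Total gain g = 0.54844.

0.55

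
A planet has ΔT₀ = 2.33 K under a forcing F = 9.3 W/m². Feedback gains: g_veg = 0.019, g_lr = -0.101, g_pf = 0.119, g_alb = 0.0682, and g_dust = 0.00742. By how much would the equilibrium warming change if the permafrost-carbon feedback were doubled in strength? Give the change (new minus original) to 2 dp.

Original: g = 0.11262, ΔT = 2.33/(1−0.11262) = 2.6257 K.
With doubled permafrost-carbon: g' = 0.23162, ΔT' = 2.33/(1−0.23162) = 3.0324 K.
Change = 3.0324 − 2.6257 = 0.41 K.

0.41 K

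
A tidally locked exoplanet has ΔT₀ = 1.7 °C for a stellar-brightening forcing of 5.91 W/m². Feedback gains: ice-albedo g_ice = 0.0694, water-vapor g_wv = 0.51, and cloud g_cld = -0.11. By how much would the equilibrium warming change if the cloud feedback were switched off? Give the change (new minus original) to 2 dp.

Original: g = 0.4694, ΔT = 1.7/(1−0.4694) = 3.2039 °C.
Without cloud: g' = 0.5794, ΔT' = 1.7/(1−0.5794) = 4.0418 °C.
Change = 4.0418 − 3.2039 = 0.84 °C.

0.84 °C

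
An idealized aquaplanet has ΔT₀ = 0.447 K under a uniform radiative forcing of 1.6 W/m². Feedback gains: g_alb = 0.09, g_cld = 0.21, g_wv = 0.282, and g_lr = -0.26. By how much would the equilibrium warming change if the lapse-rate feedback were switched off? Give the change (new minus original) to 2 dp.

Original: g = 0.322, ΔT = 0.447/(1−0.322) = 0.6593 K.
Without lapse-rate: g' = 0.582, ΔT' = 0.447/(1−0.582) = 1.0694 K.
Change = 1.0694 − 0.6593 = 0.41 K.

0.41 K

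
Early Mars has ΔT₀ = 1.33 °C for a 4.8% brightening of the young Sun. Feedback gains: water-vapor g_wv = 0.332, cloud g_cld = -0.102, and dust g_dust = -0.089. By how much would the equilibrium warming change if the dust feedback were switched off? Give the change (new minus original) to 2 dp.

0.18 °C

Original: g = 0.141, ΔT = 1.33/(1−0.141) = 1.5483 °C.
Without dust: g' = 0.23, ΔT' = 1.33/(1−0.23) = 1.7273 °C.
Change = 1.7273 − 1.5483 = 0.18 °C.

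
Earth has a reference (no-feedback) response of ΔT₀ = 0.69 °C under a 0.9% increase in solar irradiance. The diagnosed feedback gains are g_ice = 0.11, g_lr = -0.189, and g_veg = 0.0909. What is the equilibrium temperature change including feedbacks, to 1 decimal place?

0.7 °C

Total gain g = 0.11 − 0.189 + 0.0909 = 0.0119.
Amplification A = 1/(1 − 0.0119) = 1.012.
ΔT = 0.69 × 1.012 = 0.7 °C.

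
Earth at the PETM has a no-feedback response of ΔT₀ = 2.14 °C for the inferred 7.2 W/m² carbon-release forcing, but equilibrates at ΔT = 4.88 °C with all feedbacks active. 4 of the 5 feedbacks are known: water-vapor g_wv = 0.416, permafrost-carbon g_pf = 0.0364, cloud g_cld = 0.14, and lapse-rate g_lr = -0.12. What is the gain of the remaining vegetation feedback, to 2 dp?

Amplification A = ΔT/ΔT₀ = 4.88/2.14 = 2.28.
Total gain g = 1 − 1/A = 1 − 1/2.28 = 0.5614.
Known gains sum to 0.416 + 0.0364 + 0.14 − 0.12 = 0.4724.
g_veg = 0.5614 − 0.4724 = 0.09.

0.09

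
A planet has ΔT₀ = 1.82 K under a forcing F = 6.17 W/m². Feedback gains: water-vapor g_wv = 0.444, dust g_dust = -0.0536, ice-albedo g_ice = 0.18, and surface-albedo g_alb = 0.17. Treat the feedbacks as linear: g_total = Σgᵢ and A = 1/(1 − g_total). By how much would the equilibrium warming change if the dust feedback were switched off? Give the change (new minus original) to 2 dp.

Original: g = 0.7404, ΔT = 1.82/(1−0.7404) = 7.0108 K.
Without dust: g' = 0.794, ΔT' = 1.82/(1−0.794) = 8.8350 K.
Change = 8.8350 − 7.0108 = 1.82 K.

1.82 K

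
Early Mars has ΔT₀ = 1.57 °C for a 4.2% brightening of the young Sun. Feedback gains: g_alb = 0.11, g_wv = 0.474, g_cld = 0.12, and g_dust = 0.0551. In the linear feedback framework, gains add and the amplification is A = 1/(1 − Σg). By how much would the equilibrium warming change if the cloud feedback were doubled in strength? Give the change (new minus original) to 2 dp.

6.47 °C

Original: g = 0.7591, ΔT = 1.57/(1−0.7591) = 6.5172 °C.
With doubled cloud: g' = 0.8791, ΔT' = 1.57/(1−0.8791) = 12.9859 °C.
Change = 12.9859 − 6.5172 = 6.47 °C.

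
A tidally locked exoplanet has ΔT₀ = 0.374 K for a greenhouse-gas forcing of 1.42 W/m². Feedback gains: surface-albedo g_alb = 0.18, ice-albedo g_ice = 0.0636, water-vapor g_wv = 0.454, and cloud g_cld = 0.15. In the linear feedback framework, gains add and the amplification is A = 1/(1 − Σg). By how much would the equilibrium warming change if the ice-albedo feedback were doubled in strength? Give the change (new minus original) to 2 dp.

Original: g = 0.8476, ΔT = 0.374/(1−0.8476) = 2.4541 K.
With doubled ice-albedo: g' = 0.9112, ΔT' = 0.374/(1−0.9112) = 4.2117 K.
Change = 4.2117 − 2.4541 = 1.76 K.

1.76 K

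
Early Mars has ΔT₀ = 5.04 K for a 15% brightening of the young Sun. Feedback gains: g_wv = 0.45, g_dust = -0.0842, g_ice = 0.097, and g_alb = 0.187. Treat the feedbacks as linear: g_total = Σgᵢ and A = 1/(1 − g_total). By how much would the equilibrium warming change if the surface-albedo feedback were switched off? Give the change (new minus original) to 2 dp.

Original: g = 0.6498, ΔT = 5.04/(1−0.6498) = 14.3918 K.
Without surface-albedo: g' = 0.4628, ΔT' = 5.04/(1−0.4628) = 9.3820 K.
Change = 9.3820 − 14.3918 = -5.01 K.

-5.01 K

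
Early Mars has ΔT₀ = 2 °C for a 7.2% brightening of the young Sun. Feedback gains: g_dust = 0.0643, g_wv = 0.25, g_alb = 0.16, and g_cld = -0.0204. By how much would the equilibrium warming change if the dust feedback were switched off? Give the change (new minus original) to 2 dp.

-0.39 °C

Original: g = 0.4539, ΔT = 2/(1−0.4539) = 3.6623 °C.
Without dust: g' = 0.3896, ΔT' = 2/(1−0.3896) = 3.2765 °C.
Change = 3.2765 − 3.6623 = -0.39 °C.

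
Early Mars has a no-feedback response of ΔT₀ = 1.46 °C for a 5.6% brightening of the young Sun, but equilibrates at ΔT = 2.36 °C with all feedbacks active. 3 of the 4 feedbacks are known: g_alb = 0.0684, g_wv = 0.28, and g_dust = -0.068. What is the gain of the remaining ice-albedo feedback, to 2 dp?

0.10

Amplification A = ΔT/ΔT₀ = 2.36/1.46 = 1.616.
Total gain g = 1 − 1/A = 1 − 1/1.616 = 0.3812.
Known gains sum to 0.0684 + 0.28 − 0.068 = 0.2804.
g_ice = 0.3812 − 0.2804 = 0.10.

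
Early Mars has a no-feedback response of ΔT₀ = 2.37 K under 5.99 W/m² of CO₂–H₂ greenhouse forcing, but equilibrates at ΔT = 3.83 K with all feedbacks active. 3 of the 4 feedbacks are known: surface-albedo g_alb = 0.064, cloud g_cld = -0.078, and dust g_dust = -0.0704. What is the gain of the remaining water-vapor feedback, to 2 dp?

Amplification A = ΔT/ΔT₀ = 3.83/2.37 = 1.616.
Total gain g = 1 − 1/A = 1 − 1/1.616 = 0.3812.
Known gains sum to 0.064 − 0.078 − 0.0704 = -0.0844.
g_wv = 0.3812 + 0.0844 = 0.47.

0.47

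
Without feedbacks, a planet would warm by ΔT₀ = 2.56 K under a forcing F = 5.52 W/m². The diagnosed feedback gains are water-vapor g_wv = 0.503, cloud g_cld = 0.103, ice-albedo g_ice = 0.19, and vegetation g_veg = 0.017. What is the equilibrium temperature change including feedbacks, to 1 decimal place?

13.7 K

Total gain g = 0.503 + 0.103 + 0.19 + 0.017 = 0.813.
Amplification A = 1/(1 − 0.813) = 5.348.
ΔT = 2.56 × 5.348 = 13.7 K.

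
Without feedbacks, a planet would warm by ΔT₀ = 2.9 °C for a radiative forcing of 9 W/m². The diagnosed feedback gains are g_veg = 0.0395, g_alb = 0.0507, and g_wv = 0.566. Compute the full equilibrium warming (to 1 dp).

Total gain g = 0.0395 + 0.0507 + 0.566 = 0.6562.
Amplification A = 1/(1 − 0.6562) = 2.909.
ΔT = 2.9 × 2.909 = 8.4 °C.

8.4 °C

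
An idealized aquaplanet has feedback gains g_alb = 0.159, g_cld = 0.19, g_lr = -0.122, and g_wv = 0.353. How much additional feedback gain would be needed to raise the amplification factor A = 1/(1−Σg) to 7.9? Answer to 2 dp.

Current total gain = 0.58.
Target gain for A = 7.9: g* = 1 − 1/7.9 = 0.8734.
Additional gain needed = 0.8734 − 0.58 = 0.29.

0.29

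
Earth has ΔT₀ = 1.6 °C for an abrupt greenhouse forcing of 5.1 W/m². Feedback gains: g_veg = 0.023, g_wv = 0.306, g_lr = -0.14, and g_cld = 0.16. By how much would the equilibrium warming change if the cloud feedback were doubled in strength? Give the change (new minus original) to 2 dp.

Original: g = 0.349, ΔT = 1.6/(1−0.349) = 2.4578 °C.
With doubled cloud: g' = 0.509, ΔT' = 1.6/(1−0.509) = 3.2587 °C.
Change = 3.2587 − 2.4578 = 0.80 °C.

0.80 °C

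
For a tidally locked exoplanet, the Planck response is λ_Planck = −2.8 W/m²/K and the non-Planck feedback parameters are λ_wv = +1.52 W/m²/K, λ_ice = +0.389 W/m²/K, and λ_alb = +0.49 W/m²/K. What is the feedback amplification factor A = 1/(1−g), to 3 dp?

6.983

Convert to gains: g_wv = 1.52/2.8 = 0.5429; g_ice = 0.389/2.8 = 0.1389; g_alb = 0.49/2.8 = 0.175.
Total gain g = 0.8568.
A = 1/(1 − 0.8568) = 6.983.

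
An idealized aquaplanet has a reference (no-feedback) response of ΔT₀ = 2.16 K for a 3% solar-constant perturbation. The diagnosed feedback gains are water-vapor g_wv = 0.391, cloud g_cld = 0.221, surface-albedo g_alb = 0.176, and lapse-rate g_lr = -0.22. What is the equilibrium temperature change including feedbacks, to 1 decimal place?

Total gain g = 0.391 + 0.221 + 0.176 − 0.22 = 0.568.
Amplification A = 1/(1 − 0.568) = 2.315.
ΔT = 2.16 × 2.315 = 5.0 K.

5.0 K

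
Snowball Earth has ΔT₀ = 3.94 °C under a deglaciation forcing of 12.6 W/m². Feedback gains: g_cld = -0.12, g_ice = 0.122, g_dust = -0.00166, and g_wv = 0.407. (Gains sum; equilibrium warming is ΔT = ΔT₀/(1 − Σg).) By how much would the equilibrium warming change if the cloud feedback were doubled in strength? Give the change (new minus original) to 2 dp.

-1.12 °C

Original: g = 0.40734, ΔT = 3.94/(1−0.40734) = 6.6480 °C.
With doubled cloud: g' = 0.28734, ΔT' = 3.94/(1−0.28734) = 5.5286 °C.
Change = 5.5286 − 6.6480 = -1.12 °C.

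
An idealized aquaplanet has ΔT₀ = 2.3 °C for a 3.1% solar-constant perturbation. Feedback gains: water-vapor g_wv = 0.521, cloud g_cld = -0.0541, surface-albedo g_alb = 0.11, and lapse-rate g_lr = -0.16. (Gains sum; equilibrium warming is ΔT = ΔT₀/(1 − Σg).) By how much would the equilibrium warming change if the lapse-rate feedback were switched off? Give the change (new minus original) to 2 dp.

1.49 °C

Original: g = 0.4169, ΔT = 2.3/(1−0.4169) = 3.9444 °C.
Without lapse-rate: g' = 0.5769, ΔT' = 2.3/(1−0.5769) = 5.4361 °C.
Change = 5.4361 − 3.9444 = 1.49 °C.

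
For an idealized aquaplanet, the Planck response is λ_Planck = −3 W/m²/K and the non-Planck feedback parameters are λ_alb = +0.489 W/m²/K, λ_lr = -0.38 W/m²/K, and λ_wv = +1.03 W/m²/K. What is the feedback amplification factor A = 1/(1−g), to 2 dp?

1.61

Convert to gains: g_alb = 0.489/3 = 0.163; g_lr = -0.38/3 = -0.1267; g_wv = 1.03/3 = 0.3433.
Total gain g = 0.3796.
A = 1/(1 − 0.3796) = 1.61.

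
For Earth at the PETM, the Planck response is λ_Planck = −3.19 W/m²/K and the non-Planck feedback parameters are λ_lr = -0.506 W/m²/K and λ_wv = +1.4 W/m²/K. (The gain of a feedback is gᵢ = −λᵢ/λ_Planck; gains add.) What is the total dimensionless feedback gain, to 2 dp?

Convert to gains: g_lr = -0.506/3.19 = -0.1586; g_wv = 1.4/3.19 = 0.4389.
Total gain g = 0.2803.

0.28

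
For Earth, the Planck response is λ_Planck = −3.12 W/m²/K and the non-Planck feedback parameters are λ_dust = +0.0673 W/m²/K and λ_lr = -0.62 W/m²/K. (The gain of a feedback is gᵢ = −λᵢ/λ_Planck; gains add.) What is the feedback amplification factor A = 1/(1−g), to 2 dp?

0.85

Convert to gains: g_dust = 0.0673/3.12 = 0.02157; g_lr = -0.62/3.12 = -0.1987.
Total gain g = -0.17713.
A = 1/(1 + 0.17713) = 0.85.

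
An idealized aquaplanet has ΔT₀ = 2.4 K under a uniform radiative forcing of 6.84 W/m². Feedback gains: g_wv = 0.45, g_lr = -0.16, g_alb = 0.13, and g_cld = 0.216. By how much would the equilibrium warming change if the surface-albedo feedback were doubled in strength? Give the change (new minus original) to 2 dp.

Original: g = 0.636, ΔT = 2.4/(1−0.636) = 6.5934 K.
With doubled surface-albedo: g' = 0.766, ΔT' = 2.4/(1−0.766) = 10.2564 K.
Change = 10.2564 − 6.5934 = 3.66 K.

3.66 K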